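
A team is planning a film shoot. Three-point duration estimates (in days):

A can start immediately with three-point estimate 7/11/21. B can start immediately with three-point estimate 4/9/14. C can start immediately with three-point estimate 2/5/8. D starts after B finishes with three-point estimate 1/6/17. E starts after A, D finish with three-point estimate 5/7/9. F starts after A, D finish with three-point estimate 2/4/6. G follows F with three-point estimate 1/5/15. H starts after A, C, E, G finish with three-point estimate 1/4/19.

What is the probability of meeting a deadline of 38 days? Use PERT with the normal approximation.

0.886

te_A = (7 + 4·11 + 21)/6 = 72/6 = 12; σ²_A = ((21−7)/6)² = 5.444
te_B = (4 + 4·9 + 14)/6 = 54/6 = 9; σ²_B = ((14−4)/6)² = 2.778
te_C = (2 + 4·5 + 8)/6 = 30/6 = 5; σ²_C = ((8−2)/6)² = 1.000
te_D = (1 + 4·6 + 17)/6 = 42/6 = 7; σ²_D = ((17−1)/6)² = 7.111
te_E = (5 + 4·7 + 9)/6 = 42/6 = 7; σ²_E = ((9−5)/6)² = 0.444
te_F = (2 + 4·4 + 6)/6 = 24/6 = 4; σ²_F = ((6−2)/6)² = 0.444
te_G = (1 + 4·5 + 15)/6 = 36/6 = 6; σ²_G = ((15−1)/6)² = 5.444
te_H = (1 + 4·4 + 19)/6 = 36/6 = 6; σ²_H = ((19−1)/6)² = 9.000

Forward pass:
ES_A = 0; EF_A = 12
ES_B = 0; EF_B = 9
ES_C = 0; EF_C = 5
ES_D = 9; EF_D = 9+7 = 16
ES_E = max(EF_A=12, EF_D=16) = 16; EF_E = 16+7 = 23
ES_F = max(EF_A=12, EF_D=16) = 16; EF_F = 16+4 = 20
ES_G = 20; EF_G = 20+6 = 26
ES_H = max(EF_A=12, EF_C=5, EF_E=23, EF_G=26) = 26; EF_H = 26+6 = 32
Expected project duration μ = 32 days. Critical path: B → D → F → G → H.

Variance along critical path = 2.778 + 7.111 + 0.444 + 5.444 + 9.000 = 24.778; σ = √24.778 = 4.978 days.
Z = (38 − 32) / 4.978 = 1.205
P(T ≤ 38) = Φ(1.205) ≈ 0.886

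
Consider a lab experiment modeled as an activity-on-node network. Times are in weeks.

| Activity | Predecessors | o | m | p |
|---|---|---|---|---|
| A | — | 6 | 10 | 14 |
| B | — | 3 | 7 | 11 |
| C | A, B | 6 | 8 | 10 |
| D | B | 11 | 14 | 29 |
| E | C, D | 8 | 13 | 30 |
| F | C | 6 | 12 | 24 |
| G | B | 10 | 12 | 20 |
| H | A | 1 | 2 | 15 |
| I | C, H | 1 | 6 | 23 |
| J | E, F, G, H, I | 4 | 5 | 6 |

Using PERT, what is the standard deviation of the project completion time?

4.93 weeks

te_A = (6 + 4·10 + 14)/6 = 60/6 = 10; σ²_A = ((14−6)/6)² = 1.778
te_B = (3 + 4·7 + 11)/6 = 42/6 = 7; σ²_B = ((11−3)/6)² = 1.778
te_C = (6 + 4·8 + 10)/6 = 48/6 = 8; σ²_C = ((10−6)/6)² = 0.444
te_D = (11 + 4·14 + 29)/6 = 96/6 = 16; σ²_D = ((29−11)/6)² = 9.000
te_E = (8 + 4·13 + 30)/6 = 90/6 = 15; σ²_E = ((30−8)/6)² = 13.444
te_F = (6 + 4·12 + 24)/6 = 78/6 = 13; σ²_F = ((24−6)/6)² = 9.000
te_G = (10 + 4·12 + 20)/6 = 78/6 = 13; σ²_G = ((20−10)/6)² = 2.778
te_H = (1 + 4·2 + 15)/6 = 24/6 = 4; σ²_H = ((15−1)/6)² = 5.444
te_I = (1 + 4·6 + 23)/6 = 48/6 = 8; σ²_I = ((23−1)/6)² = 13.444
te_J = (4 + 4·5 + 6)/6 = 30/6 = 5; σ²_J = ((6−4)/6)² = 0.111

Forward pass:
ES_A = 0; EF_A = 10
ES_B = 0; EF_B = 7
ES_C = max(EF_A=10, EF_B=7) = 10; EF_C = 10+8 = 18
ES_D = 7; EF_D = 7+16 = 23
ES_E = max(EF_C=18, EF_D=23) = 23; EF_E = 23+15 = 38
ES_F = 18; EF_F = 18+13 = 31
ES_G = 7; EF_G = 7+13 = 20
ES_H = 10; EF_H = 10+4 = 14
ES_I = max(EF_C=18, EF_H=14) = 18; EF_I = 18+8 = 26
ES_J = max(EF_E=38, EF_F=31, EF_G=20, EF_H=14, EF_I=26) = 38; EF_J = 38+5 = 43
Expected project duration μ = 43 weeks. Critical path: B → D → E → J.

Variance along critical path = 1.778 + 9.000 + 13.444 + 0.111 = 24.333
σ = √24.333 = 4.933 weeks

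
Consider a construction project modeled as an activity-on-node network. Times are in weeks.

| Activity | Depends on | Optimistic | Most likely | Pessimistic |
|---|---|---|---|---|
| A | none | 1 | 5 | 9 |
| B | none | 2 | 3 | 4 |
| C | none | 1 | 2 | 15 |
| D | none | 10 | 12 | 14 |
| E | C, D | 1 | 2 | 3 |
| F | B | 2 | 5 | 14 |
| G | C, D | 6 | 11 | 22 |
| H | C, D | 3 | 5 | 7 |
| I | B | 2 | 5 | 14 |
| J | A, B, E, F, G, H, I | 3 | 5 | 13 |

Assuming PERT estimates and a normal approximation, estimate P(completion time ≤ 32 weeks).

te_A = (1 + 4·5 + 9)/6 = 30/6 = 5; σ²_A = ((9−1)/6)² = 1.778
te_B = (2 + 4·3 + 4)/6 = 18/6 = 3; σ²_B = ((4−2)/6)² = 0.111
te_C = (1 + 4·2 + 15)/6 = 24/6 = 4; σ²_C = ((15−1)/6)² = 5.444
te_D = (10 + 4·12 + 14)/6 = 72/6 = 12; σ²_D = ((14−10)/6)² = 0.444
te_E = (1 + 4·2 + 3)/6 = 12/6 = 2; σ²_E = ((3−1)/6)² = 0.111
te_F = (2 + 4·5 + 14)/6 = 36/6 = 6; σ²_F = ((14−2)/6)² = 4.000
te_G = (6 + 4·11 + 22)/6 = 72/6 = 12; σ²_G = ((22−6)/6)² = 7.111
te_H = (3 + 4·5 + 7)/6 = 30/6 = 5; σ²_H = ((7−3)/6)² = 0.444
te_I = (2 + 4·5 + 14)/6 = 36/6 = 6; σ²_I = ((14−2)/6)² = 4.000
te_J = (3 + 4·5 + 13)/6 = 36/6 = 6; σ²_J = ((13−3)/6)² = 2.778

Forward pass:
ES_A = 0; EF_A = 5
ES_B = 0; EF_B = 3
ES_C = 0; EF_C = 4
ES_D = 0; EF_D = 12
ES_E = max(EF_C=4, EF_D=12) = 12; EF_E = 12+2 = 14
ES_F = 3; EF_F = 3+6 = 9
ES_G = max(EF_C=4, EF_D=12) = 12; EF_G = 12+12 = 24
ES_H = max(EF_C=4, EF_D=12) = 12; EF_H = 12+5 = 17
ES_I = 3; EF_I = 3+6 = 9
ES_J = max(EF_A=5, EF_B=3, EF_E=14, EF_F=9, EF_G=24, EF_H=17, EF_I=9) = 24; EF_J = 24+6 = 30
Expected project duration μ = 30 weeks. Critical path: D → G → J.

Variance along critical path = 0.444 + 7.111 + 2.778 = 10.333; σ = √10.333 = 3.215 weeks.
Z = (32 − 30) / 3.215 = 0.622
P(T ≤ 32) = Φ(0.622) ≈ 0.733

0.733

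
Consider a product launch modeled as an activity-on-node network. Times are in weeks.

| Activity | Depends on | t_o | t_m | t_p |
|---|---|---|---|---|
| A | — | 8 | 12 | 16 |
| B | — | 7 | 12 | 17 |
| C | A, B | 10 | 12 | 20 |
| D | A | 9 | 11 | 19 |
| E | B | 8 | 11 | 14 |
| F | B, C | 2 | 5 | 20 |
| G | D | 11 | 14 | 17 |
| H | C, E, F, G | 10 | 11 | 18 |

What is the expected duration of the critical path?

te_A = (8 + 4·12 + 16)/6 = 72/6 = 12
te_B = (7 + 4·12 + 17)/6 = 72/6 = 12
te_C = (10 + 4·12 + 20)/6 = 78/6 = 13
te_D = (9 + 4·11 + 19)/6 = 72/6 = 12
te_E = (8 + 4·11 + 14)/6 = 66/6 = 11
te_F = (2 + 4·5 + 20)/6 = 42/6 = 7
te_G = (11 + 4·14 + 17)/6 = 84/6 = 14
te_H = (10 + 4·11 + 18)/6 = 72/6 = 12

Forward pass:
ES_A = 0; EF_A = 12
ES_B = 0; EF_B = 12
ES_C = max(EF_A=12, EF_B=12) = 12; EF_C = 12+13 = 25
ES_D = 12; EF_D = 12+12 = 24
ES_E = 12; EF_E = 12+11 = 23
ES_F = max(EF_B=12, EF_C=25) = 25; EF_F = 25+7 = 32
ES_G = 24; EF_G = 24+14 = 38
ES_H = max(EF_C=25, EF_E=23, EF_F=32, EF_G=38) = 38; EF_H = 38+12 = 50
Expected project duration μ = 50 weeks. Critical path: A → D → G → H.

50 weeks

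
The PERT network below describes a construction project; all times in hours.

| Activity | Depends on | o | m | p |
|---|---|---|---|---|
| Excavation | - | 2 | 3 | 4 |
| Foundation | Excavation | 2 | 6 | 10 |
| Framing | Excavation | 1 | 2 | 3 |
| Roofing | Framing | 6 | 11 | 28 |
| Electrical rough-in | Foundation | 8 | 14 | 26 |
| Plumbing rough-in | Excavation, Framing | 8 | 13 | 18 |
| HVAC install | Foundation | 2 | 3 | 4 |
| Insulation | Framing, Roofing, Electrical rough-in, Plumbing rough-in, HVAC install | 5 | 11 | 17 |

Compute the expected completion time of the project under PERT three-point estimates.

35 hours

te_Excavation = (2 + 4·3 + 4)/6 = 18/6 = 3
te_Foundation = (2 + 4·6 + 10)/6 = 36/6 = 6
te_Framing = (1 + 4·2 + 3)/6 = 12/6 = 2
te_Roofing = (6 + 4·11 + 28)/6 = 78/6 = 13
te_Electrical rough-in = (8 + 4·14 + 26)/6 = 90/6 = 15
te_Plumbing rough-in = (8 + 4·13 + 18)/6 = 78/6 = 13
te_HVAC install = (2 + 4·3 + 4)/6 = 18/6 = 3
te_Insulation = (5 + 4·11 + 17)/6 = 66/6 = 11

Forward pass:
ES_Excavation = 0; EF_Excavation = 3
ES_Foundation = 3; EF_Foundation = 3+6 = 9
ES_Framing = 3; EF_Framing = 3+2 = 5
ES_Roofing = 5; EF_Roofing = 5+13 = 18
ES_Electrical rough-in = 9; EF_Electrical rough-in = 9+15 = 24
ES_Plumbing rough-in = max(EF_Excavation=3, EF_Framing=5) = 5; EF_Plumbing rough-in = 5+13 = 18
ES_HVAC install = 9; EF_HVAC install = 9+3 = 12
ES_Insulation = max(EF_Framing=5, EF_Roofing=18, EF_Electrical rough-in=24, EF_Plumbing rough-in=18, EF_HVAC install=12) = 24; EF_Insulation = 24+11 = 35
Expected project duration μ = 35 hours. Critical path: Excavation → Foundation → Electrical rough-in → Insulation.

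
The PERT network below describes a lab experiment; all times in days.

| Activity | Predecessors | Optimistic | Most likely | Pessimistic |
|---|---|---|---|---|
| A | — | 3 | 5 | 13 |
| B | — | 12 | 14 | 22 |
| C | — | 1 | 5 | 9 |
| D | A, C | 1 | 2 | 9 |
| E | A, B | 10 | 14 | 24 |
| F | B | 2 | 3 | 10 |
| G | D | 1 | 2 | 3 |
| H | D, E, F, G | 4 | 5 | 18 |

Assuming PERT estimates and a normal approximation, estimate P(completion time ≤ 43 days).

te_A = (3 + 4·5 + 13)/6 = 36/6 = 6; σ²_A = ((13−3)/6)² = 2.778
te_B = (12 + 4·14 + 22)/6 = 90/6 = 15; σ²_B = ((22−12)/6)² = 2.778
te_C = (1 + 4·5 + 9)/6 = 30/6 = 5; σ²_C = ((9−1)/6)² = 1.778
te_D = (1 + 4·2 + 9)/6 = 18/6 = 3; σ²_D = ((9−1)/6)² = 1.778
te_E = (10 + 4·14 + 24)/6 = 90/6 = 15; σ²_E = ((24−10)/6)² = 5.444
te_F = (2 + 4·3 + 10)/6 = 24/6 = 4; σ²_F = ((10−2)/6)² = 1.778
te_G = (1 + 4·2 + 3)/6 = 12/6 = 2; σ²_G = ((3−1)/6)² = 0.111
te_H = (4 + 4·5 + 18)/6 = 42/6 = 7; σ²_H = ((18−4)/6)² = 5.444

Forward pass:
ES_A = 0; EF_A = 6
ES_B = 0; EF_B = 15
ES_C = 0; EF_C = 5
ES_D = max(EF_A=6, EF_C=5) = 6; EF_D = 6+3 = 9
ES_E = max(EF_A=6, EF_B=15) = 15; EF_E = 15+15 = 30
ES_F = 15; EF_F = 15+4 = 19
ES_G = 9; EF_G = 9+2 = 11
ES_H = max(EF_D=9, EF_E=30, EF_F=19, EF_G=11) = 30; EF_H = 30+7 = 37
Expected project duration μ = 37 days. Critical path: B → E → H.

Variance along critical path = 2.778 + 5.444 + 5.444 = 13.667; σ = √13.667 = 3.697 days.
Z = (43 − 37) / 3.697 = 1.623
P(T ≤ 43) = Φ(1.623) ≈ 0.948

0.948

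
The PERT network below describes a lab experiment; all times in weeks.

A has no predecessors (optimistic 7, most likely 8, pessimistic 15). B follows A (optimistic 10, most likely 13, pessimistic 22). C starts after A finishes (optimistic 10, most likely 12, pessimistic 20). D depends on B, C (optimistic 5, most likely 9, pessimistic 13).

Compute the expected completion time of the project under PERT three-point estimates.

32 weeks

te_A = (7 + 4·8 + 15)/6 = 54/6 = 9
te_B = (10 + 4·13 + 22)/6 = 84/6 = 14
te_C = (10 + 4·12 + 20)/6 = 78/6 = 13
te_D = (5 + 4·9 + 13)/6 = 54/6 = 9

Forward pass:
ES_A = 0; EF_A = 9
ES_B = 9; EF_B = 9+14 = 23
ES_C = 9; EF_C = 9+13 = 22
ES_D = max(EF_B=23, EF_C=22) = 23; EF_D = 23+9 = 32
Expected project duration μ = 32 weeks. Critical path: A → B → D.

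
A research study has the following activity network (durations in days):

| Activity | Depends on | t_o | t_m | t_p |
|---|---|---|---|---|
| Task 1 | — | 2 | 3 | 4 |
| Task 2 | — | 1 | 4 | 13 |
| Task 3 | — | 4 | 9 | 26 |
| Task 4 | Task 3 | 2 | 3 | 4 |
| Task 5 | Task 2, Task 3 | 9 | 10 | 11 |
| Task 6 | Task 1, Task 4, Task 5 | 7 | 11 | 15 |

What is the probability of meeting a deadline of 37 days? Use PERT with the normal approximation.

te_Task 1 = (2 + 4·3 + 4)/6 = 18/6 = 3; σ²_Task 1 = ((4−2)/6)² = 0.111
te_Task 2 = (1 + 4·4 + 13)/6 = 30/6 = 5; σ²_Task 2 = ((13−1)/6)² = 4.000
te_Task 3 = (4 + 4·9 + 26)/6 = 66/6 = 11; σ²_Task 3 = ((26−4)/6)² = 13.444
te_Task 4 = (2 + 4·3 + 4)/6 = 18/6 = 3; σ²_Task 4 = ((4−2)/6)² = 0.111
te_Task 5 = (9 + 4·10 + 11)/6 = 60/6 = 10; σ²_Task 5 = ((11−9)/6)² = 0.111
te_Task 6 = (7 + 4·11 + 15)/6 = 66/6 = 11; σ²_Task 6 = ((15−7)/6)² = 1.778

Forward pass:
ES_Task 1 = 0; EF_Task 1 = 3
ES_Task 2 = 0; EF_Task 2 = 5
ES_Task 3 = 0; EF_Task 3 = 11
ES_Task 4 = 11; EF_Task 4 = 11+3 = 14
ES_Task 5 = max(EF_Task 2=5, EF_Task 3=11) = 11; EF_Task 5 = 11+10 = 21
ES_Task 6 = max(EF_Task 1=3, EF_Task 4=14, EF_Task 5=21) = 21; EF_Task 6 = 21+11 = 32
Expected project duration μ = 32 days. Critical path: Task 3 → Task 5 → Task 6.

Variance along critical path = 13.444 + 0.111 + 1.778 = 15.333; σ = √15.333 = 3.916 days.
Z = (37 − 32) / 3.916 = 1.277
P(T ≤ 37) = Φ(1.277) ≈ 0.899

0.899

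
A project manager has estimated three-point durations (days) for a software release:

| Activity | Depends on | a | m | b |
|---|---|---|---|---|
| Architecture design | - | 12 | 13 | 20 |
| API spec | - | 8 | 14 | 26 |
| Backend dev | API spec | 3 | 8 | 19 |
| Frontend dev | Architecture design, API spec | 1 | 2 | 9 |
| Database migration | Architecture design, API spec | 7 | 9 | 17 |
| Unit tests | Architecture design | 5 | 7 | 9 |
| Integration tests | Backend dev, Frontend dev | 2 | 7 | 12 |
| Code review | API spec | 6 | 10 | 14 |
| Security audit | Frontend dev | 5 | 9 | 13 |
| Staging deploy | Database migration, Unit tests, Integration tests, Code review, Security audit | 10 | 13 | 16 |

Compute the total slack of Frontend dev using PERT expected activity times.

4 days

te_Architecture design = (12 + 4·13 + 20)/6 = 84/6 = 14
te_API spec = (8 + 4·14 + 26)/6 = 90/6 = 15
te_Backend dev = (3 + 4·8 + 19)/6 = 54/6 = 9
te_Frontend dev = (1 + 4·2 + 9)/6 = 18/6 = 3
te_Database migration = (7 + 4·9 + 17)/6 = 60/6 = 10
te_Unit tests = (5 + 4·7 + 9)/6 = 42/6 = 7
te_Integration tests = (2 + 4·7 + 12)/6 = 42/6 = 7
te_Code review = (6 + 4·10 + 14)/6 = 60/6 = 10
te_Security audit = (5 + 4·9 + 13)/6 = 54/6 = 9
te_Staging deploy = (10 + 4·13 + 16)/6 = 78/6 = 13

Forward pass:
ES_Architecture design = 0; EF_Architecture design = 14
ES_API spec = 0; EF_API spec = 15
ES_Backend dev = 15; EF_Backend dev = 15+9 = 24
ES_Frontend dev = max(EF_Architecture design=14, EF_API spec=15) = 15; EF_Frontend dev = 15+3 = 18
ES_Database migration = max(EF_Architecture design=14, EF_API spec=15) = 15; EF_Database migration = 15+10 = 25
ES_Unit tests = 14; EF_Unit tests = 14+7 = 21
ES_Integration tests = max(EF_Backend dev=24, EF_Frontend dev=18) = 24; EF_Integration tests = 24+7 = 31
ES_Code review = 15; EF_Code review = 15+10 = 25
ES_Security audit = 18; EF_Security audit = 18+9 = 27
ES_Staging deploy = max(EF_Database migration=25, EF_Unit tests=21, EF_Integration tests=31, EF_Code review=25, EF_Security audit=27) = 31; EF_Staging deploy = 31+13 = 44
Expected project duration μ = 44 days. Critical path: API spec → Backend dev → Integration tests → Staging deploy.

Backward pass:
LF_Staging deploy = 44; LS_Staging deploy = 44−13 = 31
LF_Security audit = LS_Staging deploy = 31; LS_Security audit = 31−9 = 22
LF_Code review = LS_Staging deploy = 31; LS_Code review = 31−10 = 21
LF_Integration tests = LS_Staging deploy = 31; LS_Integration tests = 31−7 = 24
LF_Unit tests = LS_Staging deploy = 31; LS_Unit tests = 31−7 = 24
LF_Database migration = LS_Staging deploy = 31; LS_Database migration = 31−10 = 21
LF_Frontend dev = min(LS_Integration tests=24, LS_Security audit=22) = 22; LS_Frontend dev = 22−3 = 19
LF_Backend dev = LS_Integration tests = 24; LS_Backend dev = 24−9 = 15
LF_API spec = min(LS_Backend dev=15, LS_Frontend dev=19, LS_Database migration=21, LS_Code review=21) = 15; LS_API spec = 15−15 = 0
LF_Architecture design = min(LS_Frontend dev=19, LS_Database migration=21, LS_Unit tests=24) = 19; LS_Architecture design = 19−14 = 5
Slack_Frontend dev = LS_Frontend dev − ES_Frontend dev = 19 − 15 = 4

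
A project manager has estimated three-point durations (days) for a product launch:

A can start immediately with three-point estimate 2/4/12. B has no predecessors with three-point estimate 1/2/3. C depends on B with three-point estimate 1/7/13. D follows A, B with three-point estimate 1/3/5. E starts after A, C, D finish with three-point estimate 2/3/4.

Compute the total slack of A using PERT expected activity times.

1 days

te_A = (2 + 4·4 + 12)/6 = 30/6 = 5
te_B = (1 + 4·2 + 3)/6 = 12/6 = 2
te_C = (1 + 4·7 + 13)/6 = 42/6 = 7
te_D = (1 + 4·3 + 5)/6 = 18/6 = 3
te_E = (2 + 4·3 + 4)/6 = 18/6 = 3

Forward pass:
ES_A = 0; EF_A = 5
ES_B = 0; EF_B = 2
ES_C = 2; EF_C = 2+7 = 9
ES_D = max(EF_A=5, EF_B=2) = 5; EF_D = 5+3 = 8
ES_E = max(EF_A=5, EF_C=9, EF_D=8) = 9; EF_E = 9+3 = 12
Expected project duration μ = 12 days. Critical path: B → C → E.

Backward pass:
LF_E = 12; LS_E = 12−3 = 9
LF_D = LS_E = 9; LS_D = 9−3 = 6
LF_C = LS_E = 9; LS_C = 9−7 = 2
LF_B = min(LS_C=2, LS_D=6) = 2; LS_B = 2−2 = 0
LF_A = min(LS_D=6, LS_E=9) = 6; LS_A = 6−5 = 1
Slack_A = LS_A − ES_A = 1 − 0 = 1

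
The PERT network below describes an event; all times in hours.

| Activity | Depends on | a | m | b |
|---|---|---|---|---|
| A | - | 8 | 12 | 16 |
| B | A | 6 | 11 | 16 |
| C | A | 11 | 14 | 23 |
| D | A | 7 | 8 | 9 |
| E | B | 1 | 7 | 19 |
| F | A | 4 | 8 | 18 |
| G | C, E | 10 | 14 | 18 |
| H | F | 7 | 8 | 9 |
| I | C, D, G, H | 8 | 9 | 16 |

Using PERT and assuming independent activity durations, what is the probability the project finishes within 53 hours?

te_A = (8 + 4·12 + 16)/6 = 72/6 = 12; σ²_A = ((16−8)/6)² = 1.778
te_B = (6 + 4·11 + 16)/6 = 66/6 = 11; σ²_B = ((16−6)/6)² = 2.778
te_C = (11 + 4·14 + 23)/6 = 90/6 = 15; σ²_C = ((23−11)/6)² = 4.000
te_D = (7 + 4·8 + 9)/6 = 48/6 = 8; σ²_D = ((9−7)/6)² = 0.111
te_E = (1 + 4·7 + 19)/6 = 48/6 = 8; σ²_E = ((19−1)/6)² = 9.000
te_F = (4 + 4·8 + 18)/6 = 54/6 = 9; σ²_F = ((18−4)/6)² = 5.444
te_G = (10 + 4·14 + 18)/6 = 84/6 = 14; σ²_G = ((18−10)/6)² = 1.778
te_H = (7 + 4·8 + 9)/6 = 48/6 = 8; σ²_H = ((9−7)/6)² = 0.111
te_I = (8 + 4·9 + 16)/6 = 60/6 = 10; σ²_I = ((16−8)/6)² = 1.778

Forward pass:
ES_A = 0; EF_A = 12
ES_B = 12; EF_B = 12+11 = 23
ES_C = 12; EF_C = 12+15 = 27
ES_D = 12; EF_D = 12+8 = 20
ES_E = 23; EF_E = 23+8 = 31
ES_F = 12; EF_F = 12+9 = 21
ES_G = max(EF_C=27, EF_E=31) = 31; EF_G = 31+14 = 45
ES_H = 21; EF_H = 21+8 = 29
ES_I = max(EF_C=27, EF_D=20, EF_G=45, EF_H=29) = 45; EF_I = 45+10 = 55
Expected project duration μ = 55 hours. Critical path: A → B → E → G → I.

Variance along critical path = 1.778 + 2.778 + 9.000 + 1.778 + 1.778 = 17.111; σ = √17.111 = 4.137 hours.
Z = (53 − 55) / 4.137 = -0.483
P(T ≤ 53) = Φ(-0.483) ≈ 0.314

0.314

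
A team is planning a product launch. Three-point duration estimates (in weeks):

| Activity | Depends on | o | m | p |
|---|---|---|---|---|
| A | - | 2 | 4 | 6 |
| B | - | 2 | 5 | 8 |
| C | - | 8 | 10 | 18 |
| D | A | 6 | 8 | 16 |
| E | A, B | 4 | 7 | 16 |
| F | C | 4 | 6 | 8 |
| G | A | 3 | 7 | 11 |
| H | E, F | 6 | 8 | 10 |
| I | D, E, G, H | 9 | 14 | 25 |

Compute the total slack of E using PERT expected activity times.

4 weeks

te_A = (2 + 4·4 + 6)/6 = 24/6 = 4
te_B = (2 + 4·5 + 8)/6 = 30/6 = 5
te_C = (8 + 4·10 + 18)/6 = 66/6 = 11
te_D = (6 + 4·8 + 16)/6 = 54/6 = 9
te_E = (4 + 4·7 + 16)/6 = 48/6 = 8
te_F = (4 + 4·6 + 8)/6 = 36/6 = 6
te_G = (3 + 4·7 + 11)/6 = 42/6 = 7
te_H = (6 + 4·8 + 10)/6 = 48/6 = 8
te_I = (9 + 4·14 + 25)/6 = 90/6 = 15

Forward pass:
ES_A = 0; EF_A = 4
ES_B = 0; EF_B = 5
ES_C = 0; EF_C = 11
ES_D = 4; EF_D = 4+9 = 13
ES_E = max(EF_A=4, EF_B=5) = 5; EF_E = 5+8 = 13
ES_F = 11; EF_F = 11+6 = 17
ES_G = 4; EF_G = 4+7 = 11
ES_H = max(EF_E=13, EF_F=17) = 17; EF_H = 17+8 = 25
ES_I = max(EF_D=13, EF_E=13, EF_G=11, EF_H=25) = 25; EF_I = 25+15 = 40
Expected project duration μ = 40 weeks. Critical path: C → F → H → I.

Backward pass:
LF_I = 40; LS_I = 40−15 = 25
LF_H = LS_I = 25; LS_H = 25−8 = 17
LF_G = LS_I = 25; LS_G = 25−7 = 18
LF_F = LS_H = 17; LS_F = 17−6 = 11
LF_E = min(LS_H=17, LS_I=25) = 17; LS_E = 17−8 = 9
LF_D = LS_I = 25; LS_D = 25−9 = 16
LF_C = LS_F = 11; LS_C = 11−11 = 0
LF_B = LS_E = 9; LS_B = 9−5 = 4
LF_A = min(LS_D=16, LS_E=9, LS_G=18) = 9; LS_A = 9−4 = 5
Slack_E = LS_E − ES_E = 9 − 5 = 4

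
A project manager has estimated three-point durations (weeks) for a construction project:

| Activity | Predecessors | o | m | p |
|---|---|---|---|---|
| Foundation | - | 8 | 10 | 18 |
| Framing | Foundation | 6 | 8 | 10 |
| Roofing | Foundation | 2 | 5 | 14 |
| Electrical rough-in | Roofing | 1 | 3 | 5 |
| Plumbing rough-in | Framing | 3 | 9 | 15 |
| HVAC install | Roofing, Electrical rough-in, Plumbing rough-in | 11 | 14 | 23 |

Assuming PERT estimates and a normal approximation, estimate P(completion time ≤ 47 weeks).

0.884

te_Foundation = (8 + 4·10 + 18)/6 = 66/6 = 11; σ²_Foundation = ((18−8)/6)² = 2.778
te_Framing = (6 + 4·8 + 10)/6 = 48/6 = 8; σ²_Framing = ((10−6)/6)² = 0.444
te_Roofing = (2 + 4·5 + 14)/6 = 36/6 = 6; σ²_Roofing = ((14−2)/6)² = 4.000
te_Electrical rough-in = (1 + 4·3 + 5)/6 = 18/6 = 3; σ²_Electrical rough-in = ((5−1)/6)² = 0.444
te_Plumbing rough-in = (3 + 4·9 + 15)/6 = 54/6 = 9; σ²_Plumbing rough-in = ((15−3)/6)² = 4.000
te_HVAC install = (11 + 4·14 + 23)/6 = 90/6 = 15; σ²_HVAC install = ((23−11)/6)² = 4.000

Forward pass:
ES_Foundation = 0; EF_Foundation = 11
ES_Framing = 11; EF_Framing = 11+8 = 19
ES_Roofing = 11; EF_Roofing = 11+6 = 17
ES_Electrical rough-in = 17; EF_Electrical rough-in = 17+3 = 20
ES_Plumbing rough-in = 19; EF_Plumbing rough-in = 19+9 = 28
ES_HVAC install = max(EF_Roofing=17, EF_Electrical rough-in=20, EF_Plumbing rough-in=28) = 28; EF_HVAC install = 28+15 = 43
Expected project duration μ = 43 weeks. Critical path: Foundation → Framing → Plumbing rough-in → HVAC install.

Variance along critical path = 2.778 + 0.444 + 4.000 + 4.000 = 11.222; σ = √11.222 = 3.350 weeks.
Z = (47 − 43) / 3.350 = 1.194
P(T ≤ 47) = Φ(1.194) ≈ 0.884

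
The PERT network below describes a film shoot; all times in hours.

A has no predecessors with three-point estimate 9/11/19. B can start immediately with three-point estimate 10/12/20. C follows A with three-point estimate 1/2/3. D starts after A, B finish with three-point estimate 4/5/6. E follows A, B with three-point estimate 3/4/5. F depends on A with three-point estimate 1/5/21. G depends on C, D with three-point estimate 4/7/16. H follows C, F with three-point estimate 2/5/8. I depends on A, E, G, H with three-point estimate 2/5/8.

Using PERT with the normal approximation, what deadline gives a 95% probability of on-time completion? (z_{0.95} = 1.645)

te_A = (9 + 4·11 + 19)/6 = 72/6 = 12; σ²_A = ((19−9)/6)² = 2.778
te_B = (10 + 4·12 + 20)/6 = 78/6 = 13; σ²_B = ((20−10)/6)² = 2.778
te_C = (1 + 4·2 + 3)/6 = 12/6 = 2; σ²_C = ((3−1)/6)² = 0.111
te_D = (4 + 4·5 + 6)/6 = 30/6 = 5; σ²_D = ((6−4)/6)² = 0.111
te_E = (3 + 4·4 + 5)/6 = 24/6 = 4; σ²_E = ((5−3)/6)² = 0.111
te_F = (1 + 4·5 + 21)/6 = 42/6 = 7; σ²_F = ((21−1)/6)² = 11.111
te_G = (4 + 4·7 + 16)/6 = 48/6 = 8; σ²_G = ((16−4)/6)² = 4.000
te_H = (2 + 4·5 + 8)/6 = 30/6 = 5; σ²_H = ((8−2)/6)² = 1.000
te_I = (2 + 4·5 + 8)/6 = 30/6 = 5; σ²_I = ((8−2)/6)² = 1.000

Forward pass:
ES_A = 0; EF_A = 12
ES_B = 0; EF_B = 13
ES_C = 12; EF_C = 12+2 = 14
ES_D = max(EF_A=12, EF_B=13) = 13; EF_D = 13+5 = 18
ES_E = max(EF_A=12, EF_B=13) = 13; EF_E = 13+4 = 17
ES_F = 12; EF_F = 12+7 = 19
ES_G = max(EF_C=14, EF_D=18) = 18; EF_G = 18+8 = 26
ES_H = max(EF_C=14, EF_F=19) = 19; EF_H = 19+5 = 24
ES_I = max(EF_A=12, EF_E=17, EF_G=26, EF_H=24) = 26; EF_I = 26+5 = 31
Expected project duration μ = 31 hours. Critical path: B → D → G → I.

Variance along critical path = 2.778 + 0.111 + 4.000 + 1.000 = 7.889; σ = 2.809 hours.
D = μ + z·σ = 31 + 1.645·2.809 = 35.6 hours

35.6 hours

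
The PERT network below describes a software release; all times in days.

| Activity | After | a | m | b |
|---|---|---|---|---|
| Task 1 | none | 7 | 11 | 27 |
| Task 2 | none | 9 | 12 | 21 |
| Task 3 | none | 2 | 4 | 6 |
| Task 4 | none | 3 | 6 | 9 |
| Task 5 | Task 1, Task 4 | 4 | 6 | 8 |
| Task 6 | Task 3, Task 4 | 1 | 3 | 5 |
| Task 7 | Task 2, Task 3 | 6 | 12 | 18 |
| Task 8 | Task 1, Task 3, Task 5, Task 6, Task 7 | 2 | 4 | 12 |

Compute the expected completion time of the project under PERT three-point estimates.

30 days

te_Task 1 = (7 + 4·11 + 27)/6 = 78/6 = 13
te_Task 2 = (9 + 4·12 + 21)/6 = 78/6 = 13
te_Task 3 = (2 + 4·4 + 6)/6 = 24/6 = 4
te_Task 4 = (3 + 4·6 + 9)/6 = 36/6 = 6
te_Task 5 = (4 + 4·6 + 8)/6 = 36/6 = 6
te_Task 6 = (1 + 4·3 + 5)/6 = 18/6 = 3
te_Task 7 = (6 + 4·12 + 18)/6 = 72/6 = 12
te_Task 8 = (2 + 4·4 + 12)/6 = 30/6 = 5

Forward pass:
ES_Task 1 = 0; EF_Task 1 = 13
ES_Task 2 = 0; EF_Task 2 = 13
ES_Task 3 = 0; EF_Task 3 = 4
ES_Task 4 = 0; EF_Task 4 = 6
ES_Task 5 = max(EF_Task 1=13, EF_Task 4=6) = 13; EF_Task 5 = 13+6 = 19
ES_Task 6 = max(EF_Task 3=4, EF_Task 4=6) = 6; EF_Task 6 = 6+3 = 9
ES_Task 7 = max(EF_Task 2=13, EF_Task 3=4) = 13; EF_Task 7 = 13+12 = 25
ES_Task 8 = max(EF_Task 1=13, EF_Task 3=4, EF_Task 5=19, EF_Task 6=9, EF_Task 7=25) = 25; EF_Task 8 = 25+5 = 30
Expected project duration μ = 30 days. Critical path: Task 2 → Task 7 → Task 8.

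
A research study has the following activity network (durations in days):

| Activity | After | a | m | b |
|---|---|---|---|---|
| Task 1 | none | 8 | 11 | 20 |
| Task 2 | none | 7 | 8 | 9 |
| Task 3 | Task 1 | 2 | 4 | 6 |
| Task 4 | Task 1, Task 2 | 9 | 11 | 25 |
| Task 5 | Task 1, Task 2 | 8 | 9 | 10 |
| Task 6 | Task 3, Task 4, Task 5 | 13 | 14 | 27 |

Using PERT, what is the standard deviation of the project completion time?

te_Task 1 = (8 + 4·11 + 20)/6 = 72/6 = 12; σ²_Task 1 = ((20−8)/6)² = 4.000
te_Task 2 = (7 + 4·8 + 9)/6 = 48/6 = 8; σ²_Task 2 = ((9−7)/6)² = 0.111
te_Task 3 = (2 + 4·4 + 6)/6 = 24/6 = 4; σ²_Task 3 = ((6−2)/6)² = 0.444
te_Task 4 = (9 + 4·11 + 25)/6 = 78/6 = 13; σ²_Task 4 = ((25−9)/6)² = 7.111
te_Task 5 = (8 + 4·9 + 10)/6 = 54/6 = 9; σ²_Task 5 = ((10−8)/6)² = 0.111
te_Task 6 = (13 + 4·14 + 27)/6 = 96/6 = 16; σ²_Task 6 = ((27−13)/6)² = 5.444

Forward pass:
ES_Task 1 = 0; EF_Task 1 = 12
ES_Task 2 = 0; EF_Task 2 = 8
ES_Task 3 = 12; EF_Task 3 = 12+4 = 16
ES_Task 4 = max(EF_Task 1=12, EF_Task 2=8) = 12; EF_Task 4 = 12+13 = 25
ES_Task 5 = max(EF_Task 1=12, EF_Task 2=8) = 12; EF_Task 5 = 12+9 = 21
ES_Task 6 = max(EF_Task 3=16, EF_Task 4=25, EF_Task 5=21) = 25; EF_Task 6 = 25+16 = 41
Expected project duration μ = 41 days. Critical path: Task 1 → Task 4 → Task 6.

Variance along critical path = 4.000 + 7.111 + 5.444 = 16.556
σ = √16.556 = 4.069 days

4.07 days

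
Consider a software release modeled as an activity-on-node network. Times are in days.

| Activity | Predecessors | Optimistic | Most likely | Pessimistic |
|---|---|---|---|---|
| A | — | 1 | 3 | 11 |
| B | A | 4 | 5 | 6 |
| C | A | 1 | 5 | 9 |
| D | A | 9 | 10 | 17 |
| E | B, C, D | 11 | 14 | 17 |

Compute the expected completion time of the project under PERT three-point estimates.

te_A = (1 + 4·3 + 11)/6 = 24/6 = 4
te_B = (4 + 4·5 + 6)/6 = 30/6 = 5
te_C = (1 + 4·5 + 9)/6 = 30/6 = 5
te_D = (9 + 4·10 + 17)/6 = 66/6 = 11
te_E = (11 + 4·14 + 17)/6 = 84/6 = 14

Forward pass:
ES_A = 0; EF_A = 4
ES_B = 4; EF_B = 4+5 = 9
ES_C = 4; EF_C = 4+5 = 9
ES_D = 4; EF_D = 4+11 = 15
ES_E = max(EF_B=9, EF_C=9, EF_D=15) = 15; EF_E = 15+14 = 29
Expected project duration μ = 29 days. Critical path: A → D → E.

29 days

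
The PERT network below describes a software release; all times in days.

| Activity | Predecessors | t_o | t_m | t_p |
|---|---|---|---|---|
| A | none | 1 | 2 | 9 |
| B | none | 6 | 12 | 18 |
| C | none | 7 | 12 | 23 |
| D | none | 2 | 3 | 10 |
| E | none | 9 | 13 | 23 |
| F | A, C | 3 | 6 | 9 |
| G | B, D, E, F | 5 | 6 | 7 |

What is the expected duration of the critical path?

te_A = (1 + 4·2 + 9)/6 = 18/6 = 3
te_B = (6 + 4·12 + 18)/6 = 72/6 = 12
te_C = (7 + 4·12 + 23)/6 = 78/6 = 13
te_D = (2 + 4·3 + 10)/6 = 24/6 = 4
te_E = (9 + 4·13 + 23)/6 = 84/6 = 14
te_F = (3 + 4·6 + 9)/6 = 36/6 = 6
te_G = (5 + 4·6 + 7)/6 = 36/6 = 6

Forward pass:
ES_A = 0; EF_A = 3
ES_B = 0; EF_B = 12
ES_C = 0; EF_C = 13
ES_D = 0; EF_D = 4
ES_E = 0; EF_E = 14
ES_F = max(EF_A=3, EF_C=13) = 13; EF_F = 13+6 = 19
ES_G = max(EF_B=12, EF_D=4, EF_E=14, EF_F=19) = 19; EF_G = 19+6 = 25
Expected project duration μ = 25 days. Critical path: C → F → G.

25 days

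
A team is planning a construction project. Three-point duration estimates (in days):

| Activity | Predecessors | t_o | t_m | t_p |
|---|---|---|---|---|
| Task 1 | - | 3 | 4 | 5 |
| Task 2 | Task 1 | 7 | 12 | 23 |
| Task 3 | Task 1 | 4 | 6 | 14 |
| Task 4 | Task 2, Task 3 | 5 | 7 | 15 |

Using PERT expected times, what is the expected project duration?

25 days

te_Task 1 = (3 + 4·4 + 5)/6 = 24/6 = 4
te_Task 2 = (7 + 4·12 + 23)/6 = 78/6 = 13
te_Task 3 = (4 + 4·6 + 14)/6 = 42/6 = 7
te_Task 4 = (5 + 4·7 + 15)/6 = 48/6 = 8

Forward pass:
ES_Task 1 = 0; EF_Task 1 = 4
ES_Task 2 = 4; EF_Task 2 = 4+13 = 17
ES_Task 3 = 4; EF_Task 3 = 4+7 = 11
ES_Task 4 = max(EF_Task 2=17, EF_Task 3=11) = 17; EF_Task 4 = 17+8 = 25
Expected project duration μ = 25 days. Critical path: Task 1 → Task 2 → Task 4.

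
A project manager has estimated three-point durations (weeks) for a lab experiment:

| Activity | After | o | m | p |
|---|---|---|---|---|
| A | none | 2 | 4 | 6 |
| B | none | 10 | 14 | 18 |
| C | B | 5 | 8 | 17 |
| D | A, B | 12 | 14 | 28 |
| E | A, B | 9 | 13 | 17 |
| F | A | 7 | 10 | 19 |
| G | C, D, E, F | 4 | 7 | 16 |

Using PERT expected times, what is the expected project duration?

38 weeks

te_A = (2 + 4·4 + 6)/6 = 24/6 = 4
te_B = (10 + 4·14 + 18)/6 = 84/6 = 14
te_C = (5 + 4·8 + 17)/6 = 54/6 = 9
te_D = (12 + 4·14 + 28)/6 = 96/6 = 16
te_E = (9 + 4·13 + 17)/6 = 78/6 = 13
te_F = (7 + 4·10 + 19)/6 = 66/6 = 11
te_G = (4 + 4·7 + 16)/6 = 48/6 = 8

Forward pass:
ES_A = 0; EF_A = 4
ES_B = 0; EF_B = 14
ES_C = 14; EF_C = 14+9 = 23
ES_D = max(EF_A=4, EF_B=14) = 14; EF_D = 14+16 = 30
ES_E = max(EF_A=4, EF_B=14) = 14; EF_E = 14+13 = 27
ES_F = 4; EF_F = 4+11 = 15
ES_G = max(EF_C=23, EF_D=30, EF_E=27, EF_F=15) = 30; EF_G = 30+8 = 38
Expected project duration μ = 38 weeks. Critical path: B → D → G.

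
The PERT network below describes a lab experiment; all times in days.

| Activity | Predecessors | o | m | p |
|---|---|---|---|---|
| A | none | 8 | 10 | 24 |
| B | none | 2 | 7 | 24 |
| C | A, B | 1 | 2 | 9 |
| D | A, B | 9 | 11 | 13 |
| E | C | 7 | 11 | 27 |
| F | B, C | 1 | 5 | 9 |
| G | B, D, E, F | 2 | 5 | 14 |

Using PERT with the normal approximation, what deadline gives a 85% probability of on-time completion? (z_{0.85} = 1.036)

39.1 days

te_A = (8 + 4·10 + 24)/6 = 72/6 = 12; σ²_A = ((24−8)/6)² = 7.111
te_B = (2 + 4·7 + 24)/6 = 54/6 = 9; σ²_B = ((24−2)/6)² = 13.444
te_C = (1 + 4·2 + 9)/6 = 18/6 = 3; σ²_C = ((9−1)/6)² = 1.778
te_D = (9 + 4·11 + 13)/6 = 66/6 = 11; σ²_D = ((13−9)/6)² = 0.444
te_E = (7 + 4·11 + 27)/6 = 78/6 = 13; σ²_E = ((27−7)/6)² = 11.111
te_F = (1 + 4·5 + 9)/6 = 30/6 = 5; σ²_F = ((9−1)/6)² = 1.778
te_G = (2 + 4·5 + 14)/6 = 36/6 = 6; σ²_G = ((14−2)/6)² = 4.000

Forward pass:
ES_A = 0; EF_A = 12
ES_B = 0; EF_B = 9
ES_C = max(EF_A=12, EF_B=9) = 12; EF_C = 12+3 = 15
ES_D = max(EF_A=12, EF_B=9) = 12; EF_D = 12+11 = 23
ES_E = 15; EF_E = 15+13 = 28
ES_F = max(EF_B=9, EF_C=15) = 15; EF_F = 15+5 = 20
ES_G = max(EF_B=9, EF_D=23, EF_E=28, EF_F=20) = 28; EF_G = 28+6 = 34
Expected project duration μ = 34 days. Critical path: A → C → E → G.

Variance along critical path = 7.111 + 1.778 + 11.111 + 4.000 = 24.000; σ = 4.899 days.
D = μ + z·σ = 34 + 1.036·4.899 = 39.1 days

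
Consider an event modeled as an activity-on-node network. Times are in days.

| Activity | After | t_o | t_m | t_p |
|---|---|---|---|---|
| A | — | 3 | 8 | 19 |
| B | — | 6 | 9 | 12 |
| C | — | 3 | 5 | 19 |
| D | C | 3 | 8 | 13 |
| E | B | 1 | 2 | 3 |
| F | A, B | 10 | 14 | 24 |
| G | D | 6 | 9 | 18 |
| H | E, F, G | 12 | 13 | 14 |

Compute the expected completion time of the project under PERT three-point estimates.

te_A = (3 + 4·8 + 19)/6 = 54/6 = 9
te_B = (6 + 4·9 + 12)/6 = 54/6 = 9
te_C = (3 + 4·5 + 19)/6 = 42/6 = 7
te_D = (3 + 4·8 + 13)/6 = 48/6 = 8
te_E = (1 + 4·2 + 3)/6 = 12/6 = 2
te_F = (10 + 4·14 + 24)/6 = 90/6 = 15
te_G = (6 + 4·9 + 18)/6 = 60/6 = 10
te_H = (12 + 4·13 + 14)/6 = 78/6 = 13

Forward pass:
ES_A = 0; EF_A = 9
ES_B = 0; EF_B = 9
ES_C = 0; EF_C = 7
ES_D = 7; EF_D = 7+8 = 15
ES_E = 9; EF_E = 9+2 = 11
ES_F = max(EF_A=9, EF_B=9) = 9; EF_F = 9+15 = 24
ES_G = 15; EF_G = 15+10 = 25
ES_H = max(EF_E=11, EF_F=24, EF_G=25) = 25; EF_H = 25+13 = 38
Expected project duration μ = 38 days. Critical path: C → D → G → H.

38 days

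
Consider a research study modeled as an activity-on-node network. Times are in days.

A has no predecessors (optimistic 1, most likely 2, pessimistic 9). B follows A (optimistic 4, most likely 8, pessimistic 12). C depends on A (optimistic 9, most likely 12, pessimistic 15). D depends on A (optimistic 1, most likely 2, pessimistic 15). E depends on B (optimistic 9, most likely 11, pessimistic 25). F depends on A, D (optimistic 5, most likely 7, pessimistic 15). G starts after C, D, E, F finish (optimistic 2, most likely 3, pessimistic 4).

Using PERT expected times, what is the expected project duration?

27 days

te_A = (1 + 4·2 + 9)/6 = 18/6 = 3
te_B = (4 + 4·8 + 12)/6 = 48/6 = 8
te_C = (9 + 4·12 + 15)/6 = 72/6 = 12
te_D = (1 + 4·2 + 15)/6 = 24/6 = 4
te_E = (9 + 4·11 + 25)/6 = 78/6 = 13
te_F = (5 + 4·7 + 15)/6 = 48/6 = 8
te_G = (2 + 4·3 + 4)/6 = 18/6 = 3

Forward pass:
ES_A = 0; EF_A = 3
ES_B = 3; EF_B = 3+8 = 11
ES_C = 3; EF_C = 3+12 = 15
ES_D = 3; EF_D = 3+4 = 7
ES_E = 11; EF_E = 11+13 = 24
ES_F = max(EF_A=3, EF_D=7) = 7; EF_F = 7+8 = 15
ES_G = max(EF_C=15, EF_D=7, EF_E=24, EF_F=15) = 24; EF_G = 24+3 = 27
Expected project duration μ = 27 days. Critical path: A → B → E → G.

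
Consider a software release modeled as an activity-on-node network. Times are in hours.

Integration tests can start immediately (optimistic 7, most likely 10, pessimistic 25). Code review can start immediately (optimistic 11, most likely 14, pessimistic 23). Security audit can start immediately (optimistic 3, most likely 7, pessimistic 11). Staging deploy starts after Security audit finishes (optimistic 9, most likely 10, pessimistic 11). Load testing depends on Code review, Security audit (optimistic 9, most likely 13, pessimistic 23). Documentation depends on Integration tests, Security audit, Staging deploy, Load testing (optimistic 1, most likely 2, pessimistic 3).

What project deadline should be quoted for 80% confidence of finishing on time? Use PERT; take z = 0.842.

33.6 hours

te_Integration tests = (7 + 4·10 + 25)/6 = 72/6 = 12; σ²_Integration tests = ((25−7)/6)² = 9.000
te_Code review = (11 + 4·14 + 23)/6 = 90/6 = 15; σ²_Code review = ((23−11)/6)² = 4.000
te_Security audit = (3 + 4·7 + 11)/6 = 42/6 = 7; σ²_Security audit = ((11−3)/6)² = 1.778
te_Staging deploy = (9 + 4·10 + 11)/6 = 60/6 = 10; σ²_Staging deploy = ((11−9)/6)² = 0.111
te_Load testing = (9 + 4·13 + 23)/6 = 84/6 = 14; σ²_Load testing = ((23−9)/6)² = 5.444
te_Documentation = (1 + 4·2 + 3)/6 = 12/6 = 2; σ²_Documentation = ((3−1)/6)² = 0.111

Forward pass:
ES_Integration tests = 0; EF_Integration tests = 12
ES_Code review = 0; EF_Code review = 15
ES_Security audit = 0; EF_Security audit = 7
ES_Staging deploy = 7; EF_Staging deploy = 7+10 = 17
ES_Load testing = max(EF_Code review=15, EF_Security audit=7) = 15; EF_Load testing = 15+14 = 29
ES_Documentation = max(EF_Integration tests=12, EF_Security audit=7, EF_Staging deploy=17, EF_Load testing=29) = 29; EF_Documentation = 29+2 = 31
Expected project duration μ = 31 hours. Critical path: Code review → Load testing → Documentation.

Variance along critical path = 4.000 + 5.444 + 0.111 = 9.556; σ = 3.091 hours.
D = μ + z·σ = 31 + 0.842·3.091 = 33.6 hours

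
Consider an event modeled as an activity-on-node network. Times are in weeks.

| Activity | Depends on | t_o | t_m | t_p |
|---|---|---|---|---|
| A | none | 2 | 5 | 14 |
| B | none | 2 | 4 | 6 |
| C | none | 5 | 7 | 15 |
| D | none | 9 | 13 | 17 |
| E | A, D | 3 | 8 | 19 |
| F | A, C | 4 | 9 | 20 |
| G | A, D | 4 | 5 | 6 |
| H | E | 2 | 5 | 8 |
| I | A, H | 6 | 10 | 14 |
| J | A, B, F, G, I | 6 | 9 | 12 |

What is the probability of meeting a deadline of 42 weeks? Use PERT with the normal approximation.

te_A = (2 + 4·5 + 14)/6 = 36/6 = 6; σ²_A = ((14−2)/6)² = 4.000
te_B = (2 + 4·4 + 6)/6 = 24/6 = 4; σ²_B = ((6−2)/6)² = 0.444
te_C = (5 + 4·7 + 15)/6 = 48/6 = 8; σ²_C = ((15−5)/6)² = 2.778
te_D = (9 + 4·13 + 17)/6 = 78/6 = 13; σ²_D = ((17−9)/6)² = 1.778
te_E = (3 + 4·8 + 19)/6 = 54/6 = 9; σ²_E = ((19−3)/6)² = 7.111
te_F = (4 + 4·9 + 20)/6 = 60/6 = 10; σ²_F = ((20−4)/6)² = 7.111
te_G = (4 + 4·5 + 6)/6 = 30/6 = 5; σ²_G = ((6−4)/6)² = 0.111
te_H = (2 + 4·5 + 8)/6 = 30/6 = 5; σ²_H = ((8−2)/6)² = 1.000
te_I = (6 + 4·10 + 14)/6 = 60/6 = 10; σ²_I = ((14−6)/6)² = 1.778
te_J = (6 + 4·9 + 12)/6 = 54/6 = 9; σ²_J = ((12−6)/6)² = 1.000

Forward pass:
ES_A = 0; EF_A = 6
ES_B = 0; EF_B = 4
ES_C = 0; EF_C = 8
ES_D = 0; EF_D = 13
ES_E = max(EF_A=6, EF_D=13) = 13; EF_E = 13+9 = 22
ES_F = max(EF_A=6, EF_C=8) = 8; EF_F = 8+10 = 18
ES_G = max(EF_A=6, EF_D=13) = 13; EF_G = 13+5 = 18
ES_H = 22; EF_H = 22+5 = 27
ES_I = max(EF_A=6, EF_H=27) = 27; EF_I = 27+10 = 37
ES_J = max(EF_A=6, EF_B=4, EF_F=18, EF_G=18, EF_I=37) = 37; EF_J = 37+9 = 46
Expected project duration μ = 46 weeks. Critical path: D → E → H → I → J.

Variance along critical path = 1.778 + 7.111 + 1.000 + 1.778 + 1.000 = 12.667; σ = √12.667 = 3.559 weeks.
Z = (42 − 46) / 3.559 = -1.124
P(T ≤ 42) = Φ(-1.124) ≈ 0.131

0.131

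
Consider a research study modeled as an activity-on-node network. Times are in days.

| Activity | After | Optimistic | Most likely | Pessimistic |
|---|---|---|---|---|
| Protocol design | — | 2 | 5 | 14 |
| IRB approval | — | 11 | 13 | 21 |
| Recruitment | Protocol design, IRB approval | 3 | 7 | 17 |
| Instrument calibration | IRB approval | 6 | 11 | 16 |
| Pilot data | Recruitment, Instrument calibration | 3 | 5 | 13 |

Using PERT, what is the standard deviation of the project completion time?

2.89 days

te_Protocol design = (2 + 4·5 + 14)/6 = 36/6 = 6; σ²_Protocol design = ((14−2)/6)² = 4.000
te_IRB approval = (11 + 4·13 + 21)/6 = 84/6 = 14; σ²_IRB approval = ((21−11)/6)² = 2.778
te_Recruitment = (3 + 4·7 + 17)/6 = 48/6 = 8; σ²_Recruitment = ((17−3)/6)² = 5.444
te_Instrument calibration = (6 + 4·11 + 16)/6 = 66/6 = 11; σ²_Instrument calibration = ((16−6)/6)² = 2.778
te_Pilot data = (3 + 4·5 + 13)/6 = 36/6 = 6; σ²_Pilot data = ((13−3)/6)² = 2.778

Forward pass:
ES_Protocol design = 0; EF_Protocol design = 6
ES_IRB approval = 0; EF_IRB approval = 14
ES_Recruitment = max(EF_Protocol design=6, EF_IRB approval=14) = 14; EF_Recruitment = 14+8 = 22
ES_Instrument calibration = 14; EF_Instrument calibration = 14+11 = 25
ES_Pilot data = max(EF_Recruitment=22, EF_Instrument calibration=25) = 25; EF_Pilot data = 25+6 = 31
Expected project duration μ = 31 days. Critical path: IRB approval → Instrument calibration → Pilot data.

Variance along critical path = 2.778 + 2.778 + 2.778 = 8.333
σ = √8.333 = 2.887 days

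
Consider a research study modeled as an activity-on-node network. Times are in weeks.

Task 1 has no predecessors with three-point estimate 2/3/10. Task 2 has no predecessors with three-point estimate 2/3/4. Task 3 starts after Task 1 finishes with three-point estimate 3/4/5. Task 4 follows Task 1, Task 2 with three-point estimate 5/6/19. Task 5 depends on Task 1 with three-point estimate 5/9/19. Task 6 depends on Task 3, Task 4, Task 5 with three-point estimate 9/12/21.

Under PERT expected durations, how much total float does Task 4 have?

te_Task 1 = (2 + 4·3 + 10)/6 = 24/6 = 4
te_Task 2 = (2 + 4·3 + 4)/6 = 18/6 = 3
te_Task 3 = (3 + 4·4 + 5)/6 = 24/6 = 4
te_Task 4 = (5 + 4·6 + 19)/6 = 48/6 = 8
te_Task 5 = (5 + 4·9 + 19)/6 = 60/6 = 10
te_Task 6 = (9 + 4·12 + 21)/6 = 78/6 = 13

Forward pass:
ES_Task 1 = 0; EF_Task 1 = 4
ES_Task 2 = 0; EF_Task 2 = 3
ES_Task 3 = 4; EF_Task 3 = 4+4 = 8
ES_Task 4 = max(EF_Task 1=4, EF_Task 2=3) = 4; EF_Task 4 = 4+8 = 12
ES_Task 5 = 4; EF_Task 5 = 4+10 = 14
ES_Task 6 = max(EF_Task 3=8, EF_Task 4=12, EF_Task 5=14) = 14; EF_Task 6 = 14+13 = 27
Expected project duration μ = 27 weeks. Critical path: Task 1 → Task 5 → Task 6.

Backward pass:
LF_Task 6 = 27; LS_Task 6 = 27−13 = 14
LF_Task 5 = LS_Task 6 = 14; LS_Task 5 = 14−10 = 4
LF_Task 4 = LS_Task 6 = 14; LS_Task 4 = 14−8 = 6
LF_Task 3 = LS_Task 6 = 14; LS_Task 3 = 14−4 = 10
LF_Task 2 = LS_Task 4 = 6; LS_Task 2 = 6−3 = 3
LF_Task 1 = min(LS_Task 3=10, LS_Task 4=6, LS_Task 5=4) = 4; LS_Task 1 = 4−4 = 0
Slack_Task 4 = LS_Task 4 − ES_Task 4 = 6 − 4 = 2

2 weeks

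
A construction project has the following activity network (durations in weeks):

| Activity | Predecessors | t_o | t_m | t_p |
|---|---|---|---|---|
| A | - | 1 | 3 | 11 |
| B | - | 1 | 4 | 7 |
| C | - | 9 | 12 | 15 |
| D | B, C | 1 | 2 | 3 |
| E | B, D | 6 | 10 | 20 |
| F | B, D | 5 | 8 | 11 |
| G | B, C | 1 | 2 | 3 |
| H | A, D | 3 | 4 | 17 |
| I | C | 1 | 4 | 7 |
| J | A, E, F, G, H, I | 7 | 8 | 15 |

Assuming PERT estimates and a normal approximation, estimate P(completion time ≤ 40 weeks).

0.981

te_A = (1 + 4·3 + 11)/6 = 24/6 = 4; σ²_A = ((11−1)/6)² = 2.778
te_B = (1 + 4·4 + 7)/6 = 24/6 = 4; σ²_B = ((7−1)/6)² = 1.000
te_C = (9 + 4·12 + 15)/6 = 72/6 = 12; σ²_C = ((15−9)/6)² = 1.000
te_D = (1 + 4·2 + 3)/6 = 12/6 = 2; σ²_D = ((3−1)/6)² = 0.111
te_E = (6 + 4·10 + 20)/6 = 66/6 = 11; σ²_E = ((20−6)/6)² = 5.444
te_F = (5 + 4·8 + 11)/6 = 48/6 = 8; σ²_F = ((11−5)/6)² = 1.000
te_G = (1 + 4·2 + 3)/6 = 12/6 = 2; σ²_G = ((3−1)/6)² = 0.111
te_H = (3 + 4·4 + 17)/6 = 36/6 = 6; σ²_H = ((17−3)/6)² = 5.444
te_I = (1 + 4·4 + 7)/6 = 24/6 = 4; σ²_I = ((7−1)/6)² = 1.000
te_J = (7 + 4·8 + 15)/6 = 54/6 = 9; σ²_J = ((15−7)/6)² = 1.778

Forward pass:
ES_A = 0; EF_A = 4
ES_B = 0; EF_B = 4
ES_C = 0; EF_C = 12
ES_D = max(EF_B=4, EF_C=12) = 12; EF_D = 12+2 = 14
ES_E = max(EF_B=4, EF_D=14) = 14; EF_E = 14+11 = 25
ES_F = max(EF_B=4, EF_D=14) = 14; EF_F = 14+8 = 22
ES_G = max(EF_B=4, EF_C=12) = 12; EF_G = 12+2 = 14
ES_H = max(EF_A=4, EF_D=14) = 14; EF_H = 14+6 = 20
ES_I = 12; EF_I = 12+4 = 16
ES_J = max(EF_A=4, EF_E=25, EF_F=22, EF_G=14, EF_H=20, EF_I=16) = 25; EF_J = 25+9 = 34
Expected project duration μ = 34 weeks. Critical path: C → D → E → J.

Variance along critical path = 1.000 + 0.111 + 5.444 + 1.778 = 8.333; σ = √8.333 = 2.887 weeks.
Z = (40 − 34) / 2.887 = 2.078
P(T ≤ 40) = Φ(2.078) ≈ 0.981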